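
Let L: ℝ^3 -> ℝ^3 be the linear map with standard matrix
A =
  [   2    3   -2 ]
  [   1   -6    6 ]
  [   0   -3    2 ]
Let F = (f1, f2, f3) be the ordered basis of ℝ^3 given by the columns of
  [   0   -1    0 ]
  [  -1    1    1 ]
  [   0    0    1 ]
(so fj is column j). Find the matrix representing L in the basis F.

[[0, 3, -2], [3, -1, -1], [3, -3, -1]]

The j-th column of [L]_F is [L(fj)]_F.
L(f1) = A f1 = <-3, 6, 3> = 0·f1 + 3f2 + 3f3, so column 1 is <0, 3, 3>.
Repeating for f2, f3 and assembling the columns gives [[0, 3, -2], [3, -1, -1], [3, -3, -1]].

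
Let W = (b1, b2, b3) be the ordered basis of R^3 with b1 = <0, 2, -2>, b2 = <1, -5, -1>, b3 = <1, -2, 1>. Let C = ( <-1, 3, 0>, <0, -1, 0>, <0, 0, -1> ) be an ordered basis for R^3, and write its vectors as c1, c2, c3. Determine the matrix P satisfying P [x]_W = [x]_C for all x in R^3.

Let M have columns bj and N have columns cj. Then for every x, N [x]_C = x = M [x]_W, so P = N^(-1) M.
Since det N = -1, N^(-1) has integer entries; multiplying gives P = [[0, -1, -1], [-2, 2, -1], [2, 1, -1]].

[[0, -1, -1], [-2, 2, -1], [2, 1, -1]]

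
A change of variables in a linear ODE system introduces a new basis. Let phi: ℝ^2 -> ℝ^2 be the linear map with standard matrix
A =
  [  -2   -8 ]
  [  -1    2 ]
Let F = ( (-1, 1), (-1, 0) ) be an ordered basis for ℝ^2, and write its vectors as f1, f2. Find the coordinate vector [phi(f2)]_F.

(1, -3)

Compute phi(f2) = A f2 = (2, 1) in standard coordinates.
Then write this in F-coordinates: solve for y in y_1 f1 + y_2 f2 = (2, 1).
This gives y = (1, -3), which is column 2 of [phi]_F.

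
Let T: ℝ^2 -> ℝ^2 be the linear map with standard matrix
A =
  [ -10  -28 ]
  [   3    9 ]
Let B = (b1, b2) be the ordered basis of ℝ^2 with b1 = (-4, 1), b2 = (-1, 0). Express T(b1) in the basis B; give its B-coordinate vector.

(-3, 0)

Compute T(b1) = A b1 = (12, -3) in standard coordinates.
Then write this in B-coordinates: solve for y in y_1 b1 + y_2 b2 = (12, -3).
This gives y = (-3, 0), which is column 1 of [T]_B.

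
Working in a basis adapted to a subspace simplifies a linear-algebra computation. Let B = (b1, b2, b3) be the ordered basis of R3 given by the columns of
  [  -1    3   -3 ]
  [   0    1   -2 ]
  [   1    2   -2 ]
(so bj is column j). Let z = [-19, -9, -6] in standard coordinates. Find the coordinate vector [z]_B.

[4, -1, 4]

We seek scalars with c_1 b1 + ... + c_3 b3 = z; equivalently solve M c = z where the columns of M are b1, ..., b3.
Gaussian elimination on [M | z] yields c = (4, -1, 4).
Check: 4b1 - b2 + 4b3 = [-19, -9, -6].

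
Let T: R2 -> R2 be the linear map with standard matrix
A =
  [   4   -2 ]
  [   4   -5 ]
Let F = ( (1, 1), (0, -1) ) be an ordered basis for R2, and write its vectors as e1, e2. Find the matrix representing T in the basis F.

[[2, 2], [3, -3]]

With P the matrix whose columns are e1, e2, [T]_F = P^(-1) A P.
Column by column: T(e1) = A e1 = (2, -1); its F-coordinates (2, 3) give column 1.
Continuing for each basis vector yields [T]_F = [[2, 2], [3, -3]].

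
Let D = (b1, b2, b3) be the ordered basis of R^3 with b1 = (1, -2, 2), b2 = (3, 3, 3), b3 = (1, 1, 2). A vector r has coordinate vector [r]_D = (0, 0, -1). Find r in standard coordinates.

The coordinates say r = 0·b1 + 0·b2 - b3; adding the scaled basis vectors gives (-1, -1, -2).

(-1, -1, -2)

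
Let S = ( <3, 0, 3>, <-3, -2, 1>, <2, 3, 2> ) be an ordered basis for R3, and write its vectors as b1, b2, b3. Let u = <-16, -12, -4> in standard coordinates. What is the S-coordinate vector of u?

We seek scalars with c_1 b1 + ... + c_3 b3 = u; equivalently solve M c = u where the columns of M are b1, ..., b3.
Solving this 3x3 system gives c = (-1, 3, -2).
Check: -b1 + 3b2 - 2b3 = <-16, -12, -4>.

<-1, 3, -2>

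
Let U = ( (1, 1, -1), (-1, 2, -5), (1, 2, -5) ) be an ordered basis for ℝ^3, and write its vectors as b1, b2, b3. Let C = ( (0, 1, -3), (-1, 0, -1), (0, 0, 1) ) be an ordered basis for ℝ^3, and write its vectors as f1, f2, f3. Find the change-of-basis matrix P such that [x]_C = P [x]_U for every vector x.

[[1, 2, 2], [-1, 1, -1], [1, 2, 0]]

Column j of P is [bj]_C, since P maps U-coordinates to C-coordinates.
Expressing b1 in C: b1 = f1 - f2 + f3, so column 1 of P is (1, -1, 1).
Doing the same for each bj gives P = [[1, 2, 2], [-1, 1, -1], [1, 2, 0]].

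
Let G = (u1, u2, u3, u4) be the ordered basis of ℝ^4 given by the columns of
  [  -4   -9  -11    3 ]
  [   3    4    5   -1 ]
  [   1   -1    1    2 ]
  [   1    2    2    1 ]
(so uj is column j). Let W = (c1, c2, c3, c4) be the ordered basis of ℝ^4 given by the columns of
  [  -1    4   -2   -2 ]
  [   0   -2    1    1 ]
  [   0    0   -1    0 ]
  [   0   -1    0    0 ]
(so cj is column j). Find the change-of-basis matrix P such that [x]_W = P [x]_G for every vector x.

Let M have columns uj and N have columns cj. Then for every x, N [x]_W = x = M [x]_G, so P = N^(-1) M.
Since det N = 1, N^(-1) has integer entries; multiplying gives P = [[-2, 1, 1, -1], [-1, -2, -2, -1], [-1, 1, -1, -2], [2, -1, 2, -1]].

[[-2, 1, 1, -1], [-1, -2, -2, -1], [-1, 1, -1, -2], [2, -1, 2, -1]]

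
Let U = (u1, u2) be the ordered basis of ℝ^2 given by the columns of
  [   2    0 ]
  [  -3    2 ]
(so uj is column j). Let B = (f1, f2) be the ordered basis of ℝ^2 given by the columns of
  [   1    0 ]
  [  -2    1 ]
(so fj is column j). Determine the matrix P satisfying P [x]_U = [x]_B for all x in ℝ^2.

Column j of P is [uj]_B, since P maps U-coordinates to B-coordinates.
Expressing u1 in B: u1 = 2f1 + f2, so column 1 of P is [2, 1].
Doing the same for each uj gives P = [[2, 0], [1, 2]].

[[2, 0], [1, 2]]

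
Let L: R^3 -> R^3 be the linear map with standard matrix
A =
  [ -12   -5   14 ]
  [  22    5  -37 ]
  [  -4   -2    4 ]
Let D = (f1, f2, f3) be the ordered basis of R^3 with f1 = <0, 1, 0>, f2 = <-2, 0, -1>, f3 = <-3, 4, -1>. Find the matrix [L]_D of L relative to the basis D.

[[1, 1, -1], [1, -2, 2], [1, -2, -2]]

With P the matrix whose columns are f1, ..., f3, [L]_D = P^(-1) A P.
Column by column: L(f1) = A f1 = <-5, 5, -2>; its D-coordinates <1, 1, 1> give column 1.
Continuing for each basis vector yields [L]_D = [[1, 1, -1], [1, -2, 2], [1, -2, -2]].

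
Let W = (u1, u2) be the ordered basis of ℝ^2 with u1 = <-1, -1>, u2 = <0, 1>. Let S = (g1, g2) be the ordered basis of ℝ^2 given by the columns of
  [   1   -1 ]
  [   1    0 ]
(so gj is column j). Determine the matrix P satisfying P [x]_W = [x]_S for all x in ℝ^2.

Let M have columns uj and N have columns gj. Then for every x, N [x]_S = x = M [x]_W, so P = N^(-1) M.
Since det N = 1, N^(-1) has integer entries; multiplying gives P = [[-1, 1], [0, 1]].

[[-1, 1], [0, 1]]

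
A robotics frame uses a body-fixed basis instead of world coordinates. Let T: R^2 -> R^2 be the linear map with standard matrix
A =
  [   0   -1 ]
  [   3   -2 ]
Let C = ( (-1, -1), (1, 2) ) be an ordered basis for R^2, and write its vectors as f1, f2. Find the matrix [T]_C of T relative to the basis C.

With P the matrix whose columns are f1, f2, [T]_C = P^(-1) A P.
Column by column: T(f1) = A f1 = (1, -1); its C-coordinates (-3, -2) give column 1.
Continuing for each basis vector yields [T]_C = [[-3, 3], [-2, 1]].

[[-3, 3], [-2, 1]]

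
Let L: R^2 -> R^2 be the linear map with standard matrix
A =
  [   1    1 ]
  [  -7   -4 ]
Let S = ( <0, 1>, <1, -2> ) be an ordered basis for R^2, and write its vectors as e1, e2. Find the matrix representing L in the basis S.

[[-2, -1], [1, -1]]

The j-th column of [L]_S is [L(ej)]_S.
L(e1) = A e1 = <1, -4> = -2e1 + e2, so column 1 is <-2, 1>.
Repeating for e2 and assembling the columns gives [[-2, -1], [1, -1]].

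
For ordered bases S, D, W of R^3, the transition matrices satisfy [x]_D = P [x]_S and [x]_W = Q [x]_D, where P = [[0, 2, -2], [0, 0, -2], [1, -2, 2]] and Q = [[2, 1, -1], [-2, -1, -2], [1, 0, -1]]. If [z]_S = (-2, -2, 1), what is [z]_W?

Apply P to get D-coordinates (-6, -2, 4), then Q to get W-coordinates.
The result is [z]_W = (-18, 6, -10).

(-18, 6, -10)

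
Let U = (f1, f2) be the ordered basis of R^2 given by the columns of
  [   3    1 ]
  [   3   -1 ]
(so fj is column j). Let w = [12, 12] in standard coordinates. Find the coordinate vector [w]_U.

[4, 0]

[w]_U is the unique c with M c = w, where M has columns f1, f2.
System: 3c_1 + c_2 = 12, 3c_1 - c_2 = 12; solving gives c_1 = 4, c_2 = 0.
Check: 4f1 + 0·f2 = [12, 12].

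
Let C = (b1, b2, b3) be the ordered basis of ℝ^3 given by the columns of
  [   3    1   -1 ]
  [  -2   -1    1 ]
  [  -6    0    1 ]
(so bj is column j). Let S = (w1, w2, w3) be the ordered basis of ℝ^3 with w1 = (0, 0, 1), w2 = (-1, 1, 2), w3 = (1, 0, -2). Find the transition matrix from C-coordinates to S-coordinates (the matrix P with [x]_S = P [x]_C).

[[0, 2, -1], [-2, -1, 1], [1, 0, 0]]

Column j of P is [bj]_S, since P maps C-coordinates to S-coordinates.
Expressing b1 in S: b1 = 0·w1 - 2w2 + w3, so column 1 of P is (0, -2, 1).
Doing the same for each bj gives P = [[0, 2, -1], [-2, -1, 1], [1, 0, 0]].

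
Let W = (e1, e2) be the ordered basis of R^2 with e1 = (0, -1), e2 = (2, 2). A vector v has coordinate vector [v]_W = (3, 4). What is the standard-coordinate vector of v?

(8, 5)

The coordinates say v = 3e1 + 4e2; adding the scaled basis vectors gives (8, 5).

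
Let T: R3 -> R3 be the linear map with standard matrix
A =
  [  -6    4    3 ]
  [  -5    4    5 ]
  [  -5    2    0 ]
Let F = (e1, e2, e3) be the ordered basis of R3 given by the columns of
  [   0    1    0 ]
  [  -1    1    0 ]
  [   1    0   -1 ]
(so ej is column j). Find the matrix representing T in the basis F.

[[-2, -1, 2], [-1, -2, -3], [0, 2, 2]]

The j-th column of [T]_F is [T(ej)]_F.
T(e1) = A e1 = (-1, 1, -2) = -2e1 - e2 + 0·e3, so column 1 is (-2, -1, 0).
Repeating for e2, e3 and assembling the columns gives [[-2, -1, 2], [-1, -2, -3], [0, 2, 2]].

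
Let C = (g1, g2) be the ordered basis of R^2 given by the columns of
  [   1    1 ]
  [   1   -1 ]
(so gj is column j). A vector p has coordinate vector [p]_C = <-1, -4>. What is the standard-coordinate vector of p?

p = M [p]_C, where M has columns g1, g2.
Carrying out the matrix-vector product, p = <-5, 3>.

<-5, 3>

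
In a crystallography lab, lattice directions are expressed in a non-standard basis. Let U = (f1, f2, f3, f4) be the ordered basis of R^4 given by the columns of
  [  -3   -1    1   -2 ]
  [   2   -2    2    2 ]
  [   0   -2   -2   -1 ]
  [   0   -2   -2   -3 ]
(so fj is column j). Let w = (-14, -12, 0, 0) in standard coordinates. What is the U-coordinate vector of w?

We seek scalars with c_1 f1 + ... + c_4 f4 = w; equivalently solve M c = w where the columns of M are f1, ..., f4.
Row-reducing the augmented matrix [M | w] gives c = (2, 4, -4, 0).
Check: 2f1 + 4f2 - 4f3 + 0·f4 = (-14, -12, 0, 0).

(2, 4, -4, 0)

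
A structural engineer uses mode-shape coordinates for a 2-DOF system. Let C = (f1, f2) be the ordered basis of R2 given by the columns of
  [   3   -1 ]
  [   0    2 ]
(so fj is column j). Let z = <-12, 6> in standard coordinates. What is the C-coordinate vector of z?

We seek scalars with c_1 f1 + c_2 f2 = z; equivalently solve M c = z where the columns of M are f1, f2.
System: 3c_1 - c_2 = -12, 0c_1 + 2c_2 = 6; solving gives c_1 = -3, c_2 = 3.
Check: -3f1 + 3f2 = <-12, 6>.

<-3, 3>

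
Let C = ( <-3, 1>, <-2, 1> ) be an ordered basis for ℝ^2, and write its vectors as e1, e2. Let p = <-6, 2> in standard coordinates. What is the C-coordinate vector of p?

[p]_C is the unique c with M c = p, where M has columns e1, e2.
System: -3c_1 - 2c_2 = -6, c_1 + c_2 = 2; solving gives c_1 = 2, c_2 = 0.
Check: 2e1 + 0·e2 = <-6, 2>.

<2, 0>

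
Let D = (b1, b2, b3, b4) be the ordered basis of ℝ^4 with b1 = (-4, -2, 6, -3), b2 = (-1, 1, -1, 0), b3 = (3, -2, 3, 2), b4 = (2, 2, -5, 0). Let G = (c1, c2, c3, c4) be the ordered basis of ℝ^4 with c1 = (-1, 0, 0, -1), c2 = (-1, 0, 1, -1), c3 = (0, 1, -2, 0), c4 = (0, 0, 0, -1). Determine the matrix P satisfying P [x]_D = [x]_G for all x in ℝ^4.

Column j of P is [bj]_G, since P maps D-coordinates to G-coordinates.
Expressing b1 in G: b1 = 2c1 + 2c2 - 2c3 - c4, so column 1 of P is (2, 2, -2, -1).
Doing the same for each bj gives P = [[2, 0, -2, -1], [2, 1, -1, -1], [-2, 1, -2, 2], [-1, -1, 1, 2]].

[[2, 0, -2, -1], [2, 1, -1, -1], [-2, 1, -2, 2], [-1, -1, 1, 2]]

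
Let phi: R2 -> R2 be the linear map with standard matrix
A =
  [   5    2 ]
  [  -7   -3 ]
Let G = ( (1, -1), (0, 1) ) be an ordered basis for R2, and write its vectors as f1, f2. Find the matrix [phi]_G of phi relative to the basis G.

[[3, 2], [-1, -1]]

With P the matrix whose columns are f1, f2, [phi]_G = P^(-1) A P.
Column by column: phi(f1) = A f1 = (3, -4); its G-coordinates (3, -1) give column 1.
Continuing for each basis vector yields [phi]_G = [[3, 2], [-1, -1]].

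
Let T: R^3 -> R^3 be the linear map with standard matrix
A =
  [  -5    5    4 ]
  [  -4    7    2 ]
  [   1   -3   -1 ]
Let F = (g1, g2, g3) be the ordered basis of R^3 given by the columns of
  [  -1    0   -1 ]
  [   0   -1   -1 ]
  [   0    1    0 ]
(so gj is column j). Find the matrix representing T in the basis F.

[[-2, -2, -1], [-1, 2, 2], [-3, 3, 1]]

Let P have columns g1, ..., g3. Then [T]_F = P^(-1) A P.
Here det P = -1, so P^(-1) is integer; computing A P first and then P^(-1)(A P) gives [[-2, -2, -1], [-1, 2, 2], [-3, 3, 1]].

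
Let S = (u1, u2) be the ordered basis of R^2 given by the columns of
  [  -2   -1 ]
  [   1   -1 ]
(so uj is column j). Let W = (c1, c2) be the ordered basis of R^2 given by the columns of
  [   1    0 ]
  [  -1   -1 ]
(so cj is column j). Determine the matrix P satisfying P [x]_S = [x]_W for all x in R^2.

Let M have columns uj and N have columns cj. Then for every x, N [x]_W = x = M [x]_S, so P = N^(-1) M.
Since det N = -1, N^(-1) has integer entries; multiplying gives P = [[-2, -1], [1, 2]].

[[-2, -1], [1, 2]]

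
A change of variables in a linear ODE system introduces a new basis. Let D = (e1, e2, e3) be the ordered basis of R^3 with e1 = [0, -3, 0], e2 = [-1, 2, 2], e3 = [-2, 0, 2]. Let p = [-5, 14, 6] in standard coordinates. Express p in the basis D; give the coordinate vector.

Write p = c_1 e1 + ... + c_3 e3 and solve for the c_i.
Solving this 3x3 system gives c = (-4, 1, 2).
Check: -4e1 + e2 + 2e3 = [-5, 14, 6].

[-4, 1, 2]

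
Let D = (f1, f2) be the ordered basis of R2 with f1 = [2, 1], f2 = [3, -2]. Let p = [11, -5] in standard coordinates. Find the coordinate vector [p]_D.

Write p = c_1 f1 + c_2 f2 and solve for the c_i.
System: 2c_1 + 3c_2 = 11, c_1 - 2c_2 = -5; solving gives c_1 = 1, c_2 = 3.
Check: f1 + 3f2 = [11, -5].

[1, 3]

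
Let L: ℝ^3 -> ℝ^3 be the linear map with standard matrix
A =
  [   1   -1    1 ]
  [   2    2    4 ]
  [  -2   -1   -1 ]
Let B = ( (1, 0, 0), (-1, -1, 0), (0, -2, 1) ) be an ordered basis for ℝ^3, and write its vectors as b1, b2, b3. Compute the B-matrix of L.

Let P have columns b1, ..., b3. Then [L]_B = P^(-1) A P.
Here det P = -1, so P^(-1) is integer; computing A P first and then P^(-1)(A P) gives [[3, -2, 1], [2, -2, -2], [-2, 3, 1]].

[[3, -2, 1], [2, -2, -2], [-2, 3, 1]]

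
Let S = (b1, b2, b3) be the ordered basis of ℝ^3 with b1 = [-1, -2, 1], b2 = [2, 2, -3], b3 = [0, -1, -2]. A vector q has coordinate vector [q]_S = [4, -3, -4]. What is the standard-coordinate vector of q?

[-10, -10, 21]

q = M [q]_S, where M has columns b1, ..., b3.
Carrying out the matrix-vector product, q = [-10, -10, 21].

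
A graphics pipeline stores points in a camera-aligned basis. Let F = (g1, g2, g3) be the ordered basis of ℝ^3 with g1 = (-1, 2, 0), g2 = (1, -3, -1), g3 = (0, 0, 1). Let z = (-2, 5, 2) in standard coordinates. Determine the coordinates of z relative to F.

Write z = c_1 g1 + ... + c_3 g3 and solve for the c_i.
Solving this 3x3 system gives c = (1, -1, 1).
Check: g1 - g2 + g3 = (-2, 5, 2).

(1, -1, 1)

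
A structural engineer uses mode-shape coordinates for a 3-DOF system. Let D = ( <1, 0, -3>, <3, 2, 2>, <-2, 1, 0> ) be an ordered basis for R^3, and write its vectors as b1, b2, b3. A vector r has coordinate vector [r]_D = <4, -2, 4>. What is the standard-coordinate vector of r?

By definition r = 4b1 - 2b2 + 4b3.
Summing componentwise gives <-10, 0, -16>.

<-10, 0, -16>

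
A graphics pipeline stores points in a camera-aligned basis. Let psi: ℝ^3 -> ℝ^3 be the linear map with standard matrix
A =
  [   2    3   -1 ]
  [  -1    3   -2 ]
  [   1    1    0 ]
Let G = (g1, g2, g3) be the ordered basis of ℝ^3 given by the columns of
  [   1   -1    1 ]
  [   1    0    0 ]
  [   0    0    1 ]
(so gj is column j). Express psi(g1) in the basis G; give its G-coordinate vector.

(2, -1, 2)

Column 1 of [psi]_G is the G-coordinate vector of psi(g1).
In standard coordinates psi(g1) = A g1 = (5, 2, 2).
Converting to G: (5, 2, 2) = 2g1 - g2 + 2g3, so the coordinate vector is (2, -1, 2).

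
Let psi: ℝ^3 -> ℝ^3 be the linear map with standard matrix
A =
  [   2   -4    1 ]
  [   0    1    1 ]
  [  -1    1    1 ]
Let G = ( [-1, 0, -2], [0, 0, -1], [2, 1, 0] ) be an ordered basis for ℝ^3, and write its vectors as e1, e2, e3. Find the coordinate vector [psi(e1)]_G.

Compute psi(e1) = A e1 = [-4, -2, -1] in standard coordinates.
Then write this in G-coordinates: solve for y in y_1 e1 + ... + y_3 e3 = [-4, -2, -1].
This gives y = [0, 1, -2], which is column 1 of [psi]_G.

[0, 1, -2]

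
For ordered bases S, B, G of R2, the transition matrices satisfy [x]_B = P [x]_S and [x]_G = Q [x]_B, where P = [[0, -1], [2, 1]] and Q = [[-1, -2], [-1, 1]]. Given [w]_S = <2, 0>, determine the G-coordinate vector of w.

Composing the changes, [w]_G = Q P [w]_S.
Q P = [[-4, -1], [2, 2]]; applying this to <2, 0> gives <-8, 4>.

<-8, 4>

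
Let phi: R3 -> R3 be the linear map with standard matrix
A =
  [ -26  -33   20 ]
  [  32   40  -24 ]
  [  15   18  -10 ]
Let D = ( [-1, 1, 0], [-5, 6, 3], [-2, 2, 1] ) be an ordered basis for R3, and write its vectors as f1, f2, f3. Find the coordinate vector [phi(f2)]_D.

Column 2 of [phi]_D is the D-coordinate vector of phi(f2).
In standard coordinates phi(f2) = A f2 = [-8, 8, 3].
Converting to D: [-8, 8, 3] = 2f1 + 0·f2 + 3f3, so the coordinate vector is [2, 0, 3].

[2, 0, 3]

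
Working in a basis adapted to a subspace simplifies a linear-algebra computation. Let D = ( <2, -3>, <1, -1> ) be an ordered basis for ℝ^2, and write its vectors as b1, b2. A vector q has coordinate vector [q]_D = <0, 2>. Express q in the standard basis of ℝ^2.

q = M [q]_D, where M has columns b1, b2.
Carrying out the matrix-vector product, q = <2, -2>.

<2, -2>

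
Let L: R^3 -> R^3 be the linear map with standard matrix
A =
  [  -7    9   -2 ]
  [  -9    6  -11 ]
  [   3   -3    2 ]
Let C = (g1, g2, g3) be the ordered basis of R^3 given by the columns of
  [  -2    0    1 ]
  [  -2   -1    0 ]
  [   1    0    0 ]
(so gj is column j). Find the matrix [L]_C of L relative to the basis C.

[[2, 3, 3], [1, 0, 3], [-2, -3, -1]]

The j-th column of [L]_C is [L(gj)]_C.
L(g1) = A g1 = (-6, -5, 2) = 2g1 + g2 - 2g3, so column 1 is (2, 1, -2).
Repeating for g2, g3 and assembling the columns gives [[2, 3, 3], [1, 0, 3], [-2, -3, -1]].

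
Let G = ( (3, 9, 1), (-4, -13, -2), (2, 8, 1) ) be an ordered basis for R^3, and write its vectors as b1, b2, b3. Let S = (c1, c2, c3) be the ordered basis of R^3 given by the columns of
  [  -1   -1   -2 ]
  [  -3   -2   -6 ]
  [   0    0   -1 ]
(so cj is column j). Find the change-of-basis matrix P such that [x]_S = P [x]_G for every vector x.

[[-1, 1, -2], [0, -1, 2], [-1, 2, -1]]

Take x = bj: its G-coordinates are the j-th standard unit vector, so P e_j — column j of P — equals [bj]_S.
b1 = -c1 + 0·c2 - c3, giving column 1 = (-1, 0, -1); repeating for each j gives P = [[-1, 1, -2], [0, -1, 2], [-1, 2, -1]].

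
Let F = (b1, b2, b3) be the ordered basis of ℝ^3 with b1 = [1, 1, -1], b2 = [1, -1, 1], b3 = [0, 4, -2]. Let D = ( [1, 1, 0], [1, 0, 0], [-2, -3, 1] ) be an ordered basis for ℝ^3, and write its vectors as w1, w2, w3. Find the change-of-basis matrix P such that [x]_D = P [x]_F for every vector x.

Column j of P is [bj]_D, since P maps F-coordinates to D-coordinates.
Expressing b1 in D: b1 = -2w1 + w2 - w3, so column 1 of P is [-2, 1, -1].
Doing the same for each bj gives P = [[-2, 2, -2], [1, 1, -2], [-1, 1, -2]].

[[-2, 2, -2], [1, 1, -2], [-1, 1, -2]]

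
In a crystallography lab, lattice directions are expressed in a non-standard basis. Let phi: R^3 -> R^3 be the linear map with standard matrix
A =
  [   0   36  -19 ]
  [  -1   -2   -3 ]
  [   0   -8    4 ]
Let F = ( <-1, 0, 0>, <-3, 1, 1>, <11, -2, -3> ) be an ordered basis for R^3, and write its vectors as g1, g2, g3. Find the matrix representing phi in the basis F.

[[2, -1, -1], [3, 2, -2], [1, 2, -2]]

With P the matrix whose columns are g1, ..., g3, [phi]_F = P^(-1) A P.
Column by column: phi(g1) = A g1 = <0, 1, 0>; its F-coordinates <2, 3, 1> give column 1.
Continuing for each basis vector yields [phi]_F = [[2, -1, -1], [3, 2, -2], [1, 2, -2]].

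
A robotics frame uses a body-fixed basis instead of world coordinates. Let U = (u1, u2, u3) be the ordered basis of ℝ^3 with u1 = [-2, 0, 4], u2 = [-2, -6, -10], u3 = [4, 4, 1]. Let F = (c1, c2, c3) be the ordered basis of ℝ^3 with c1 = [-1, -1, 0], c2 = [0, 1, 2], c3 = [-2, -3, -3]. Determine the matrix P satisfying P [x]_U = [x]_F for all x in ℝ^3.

Let M have columns uj and N have columns cj. Then for every x, N [x]_F = x = M [x]_U, so P = N^(-1) M.
Since det N = 1, N^(-1) has integer entries; multiplying gives P = [[2, -2, -2], [2, -2, -1], [0, 2, -1]].

[[2, -2, -2], [2, -2, -1], [0, 2, -1]]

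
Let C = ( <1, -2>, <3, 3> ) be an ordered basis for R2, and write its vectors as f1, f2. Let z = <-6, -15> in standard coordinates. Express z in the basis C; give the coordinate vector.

<3, -3>

Write z = c_1 f1 + c_2 f2 and solve for the c_i.
System: c_1 + 3c_2 = -6, -2c_1 + 3c_2 = -15; solving gives c_1 = 3, c_2 = -3.
Check: 3f1 - 3f2 = <-6, -15>.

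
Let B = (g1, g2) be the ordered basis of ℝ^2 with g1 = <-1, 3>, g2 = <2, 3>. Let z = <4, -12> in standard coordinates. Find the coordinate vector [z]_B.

<-4, 0>

Write z = c_1 g1 + c_2 g2 and solve for the c_i.
System: -c_1 + 2c_2 = 4, 3c_1 + 3c_2 = -12; solving gives c_1 = -4, c_2 = 0.
Check: -4g1 + 0·g2 = <4, -12>.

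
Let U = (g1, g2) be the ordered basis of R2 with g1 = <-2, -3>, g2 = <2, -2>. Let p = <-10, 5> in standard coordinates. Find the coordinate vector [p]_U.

Write p = c_1 g1 + c_2 g2 and solve for the c_i.
System: -2c_1 + 2c_2 = -10, -3c_1 - 2c_2 = 5; solving gives c_1 = 1, c_2 = -4.
Check: g1 - 4g2 = <-10, 5>.

<1, -4>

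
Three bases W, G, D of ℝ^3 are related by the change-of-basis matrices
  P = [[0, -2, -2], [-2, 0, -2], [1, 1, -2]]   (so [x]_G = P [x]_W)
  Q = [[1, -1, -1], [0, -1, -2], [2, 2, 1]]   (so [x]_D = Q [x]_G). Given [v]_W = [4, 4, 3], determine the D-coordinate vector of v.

[-2, 10, -54]

First [v]_G = P [v]_W = [-14, -14, 2].
Then [v]_D = Q [v]_G = [-2, 10, -54].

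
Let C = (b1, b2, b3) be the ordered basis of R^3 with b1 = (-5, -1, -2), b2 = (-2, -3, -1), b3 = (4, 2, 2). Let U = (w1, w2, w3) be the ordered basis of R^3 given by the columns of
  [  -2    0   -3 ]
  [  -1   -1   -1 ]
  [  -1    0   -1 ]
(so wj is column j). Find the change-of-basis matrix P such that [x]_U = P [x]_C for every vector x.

[[1, 1, -2], [-1, 2, 0], [1, 0, 0]]

Column j of P is [bj]_U, since P maps C-coordinates to U-coordinates.
Expressing b1 in U: b1 = w1 - w2 + w3, so column 1 of P is (1, -1, 1).
Doing the same for each bj gives P = [[1, 1, -2], [-1, 2, 0], [1, 0, 0]].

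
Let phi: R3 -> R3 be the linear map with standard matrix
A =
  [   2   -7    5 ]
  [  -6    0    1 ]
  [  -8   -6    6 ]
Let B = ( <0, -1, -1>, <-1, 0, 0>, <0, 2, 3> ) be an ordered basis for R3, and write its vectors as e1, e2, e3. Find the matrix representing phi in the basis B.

With P the matrix whose columns are e1, ..., e3, [phi]_B = P^(-1) A P.
Column by column: phi(e1) = A e1 = <2, -1, 0>; its B-coordinates <3, -2, 1> give column 1.
Continuing for each basis vector yields [phi]_B = [[3, -2, 3], [-2, 2, -1], [1, 2, 3]].

[[3, -2, 3], [-2, 2, -1], [1, 2, 3]]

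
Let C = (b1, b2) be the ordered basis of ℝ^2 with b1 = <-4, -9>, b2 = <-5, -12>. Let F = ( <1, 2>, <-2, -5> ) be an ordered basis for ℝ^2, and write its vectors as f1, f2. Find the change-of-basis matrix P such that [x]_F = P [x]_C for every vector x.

Take x = bj: its C-coordinates are the j-th standard unit vector, so P e_j — column j of P — equals [bj]_F.
b1 = -2f1 + f2, giving column 1 = <-2, 1>; repeating for each j gives P = [[-2, -1], [1, 2]].

[[-2, -1], [1, 2]]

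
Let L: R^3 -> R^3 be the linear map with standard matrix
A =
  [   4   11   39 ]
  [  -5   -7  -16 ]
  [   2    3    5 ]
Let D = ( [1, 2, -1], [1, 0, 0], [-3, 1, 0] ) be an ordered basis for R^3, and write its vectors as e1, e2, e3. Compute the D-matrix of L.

Let P have columns e1, ..., e3. Then [L]_D = P^(-1) A P.
Here det P = -1, so P^(-1) is integer; computing A P first and then P^(-1)(A P) gives [[-3, -2, 3], [-1, 3, 2], [3, -1, 2]].

[[-3, -2, 3], [-1, 3, 2], [3, -1, 2]]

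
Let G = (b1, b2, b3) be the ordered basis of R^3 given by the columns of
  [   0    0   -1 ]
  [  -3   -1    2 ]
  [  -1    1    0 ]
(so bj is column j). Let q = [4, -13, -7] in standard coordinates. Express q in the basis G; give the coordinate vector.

We seek scalars with c_1 b1 + ... + c_3 b3 = q; equivalently solve M c = q where the columns of M are b1, ..., b3.
Solving this 3x3 system gives c = (3, -4, -4).
Check: 3b1 - 4b2 - 4b3 = [4, -13, -7].

[3, -4, -4]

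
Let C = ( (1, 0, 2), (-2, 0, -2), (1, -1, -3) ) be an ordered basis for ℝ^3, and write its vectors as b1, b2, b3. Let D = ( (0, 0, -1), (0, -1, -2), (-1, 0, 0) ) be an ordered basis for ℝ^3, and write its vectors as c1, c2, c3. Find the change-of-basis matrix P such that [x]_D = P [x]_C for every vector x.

[[-2, 2, 1], [0, 0, 1], [-1, 2, -1]]

Column j of P is [bj]_D, since P maps C-coordinates to D-coordinates.
Expressing b1 in D: b1 = -2c1 + 0·c2 - c3, so column 1 of P is (-2, 0, -1).
Doing the same for each bj gives P = [[-2, 2, 1], [0, 0, 1], [-1, 2, -1]].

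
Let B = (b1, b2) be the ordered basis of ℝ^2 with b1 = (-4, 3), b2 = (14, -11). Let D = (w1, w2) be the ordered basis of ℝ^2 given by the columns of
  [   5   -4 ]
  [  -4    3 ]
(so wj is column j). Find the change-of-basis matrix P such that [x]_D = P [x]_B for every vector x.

Let M have columns bj and N have columns wj. Then for every x, N [x]_D = x = M [x]_B, so P = N^(-1) M.
Since det N = -1, N^(-1) has integer entries; multiplying gives P = [[0, 2], [1, -1]].

[[0, 2], [1, -1]]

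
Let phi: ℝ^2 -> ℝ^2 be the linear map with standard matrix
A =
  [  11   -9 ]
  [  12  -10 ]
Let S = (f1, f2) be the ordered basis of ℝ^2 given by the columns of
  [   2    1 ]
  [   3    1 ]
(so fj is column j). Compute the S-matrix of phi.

The j-th column of [phi]_S is [phi(fj)]_S.
phi(f1) = A f1 = (-5, -6) = -f1 - 3f2, so column 1 is (-1, -3).
Repeating for f2 and assembling the columns gives [[-1, 0], [-3, 2]].

[[-1, 0], [-3, 2]]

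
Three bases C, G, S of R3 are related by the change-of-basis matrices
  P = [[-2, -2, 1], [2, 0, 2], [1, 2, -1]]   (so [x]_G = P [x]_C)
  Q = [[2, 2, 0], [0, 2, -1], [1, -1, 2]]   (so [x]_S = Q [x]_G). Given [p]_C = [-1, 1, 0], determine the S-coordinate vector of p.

Composing the changes, [p]_S = Q P [p]_C.
Q P = [[0, -4, 6], [3, -2, 5], [-2, 2, -3]]; applying this to [-1, 1, 0] gives [-4, -5, 4].

[-4, -5, 4]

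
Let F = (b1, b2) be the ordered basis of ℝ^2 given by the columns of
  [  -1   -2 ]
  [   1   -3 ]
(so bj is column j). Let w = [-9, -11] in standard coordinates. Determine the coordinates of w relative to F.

[w]_F is the unique c with M c = w, where M has columns b1, b2.
System: -c_1 - 2c_2 = -9, c_1 - 3c_2 = -11; solving gives c_1 = 1, c_2 = 4.
Check: b1 + 4b2 = [-9, -11].

[1, 4]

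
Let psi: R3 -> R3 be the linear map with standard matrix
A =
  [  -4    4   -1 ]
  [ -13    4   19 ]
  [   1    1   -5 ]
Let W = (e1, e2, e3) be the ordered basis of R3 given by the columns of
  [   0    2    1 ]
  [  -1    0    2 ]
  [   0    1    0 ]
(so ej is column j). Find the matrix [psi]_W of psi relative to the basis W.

[[0, 1, 1], [-1, -3, 3], [-2, -3, -2]]

With P the matrix whose columns are e1, ..., e3, [psi]_W = P^(-1) A P.
Column by column: psi(e1) = A e1 = <-4, -4, -1>; its W-coordinates <0, -1, -2> give column 1.
Continuing for each basis vector yields [psi]_W = [[0, 1, 1], [-1, -3, 3], [-2, -3, -2]].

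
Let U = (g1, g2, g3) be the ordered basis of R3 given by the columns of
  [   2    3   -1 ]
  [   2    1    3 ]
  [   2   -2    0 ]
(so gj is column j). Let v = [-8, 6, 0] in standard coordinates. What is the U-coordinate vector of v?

[v]_U is the unique c with M c = v, where M has columns g1, ..., g3.
Gaussian elimination on [M | v] yields c = (-1, -1, 3).
Check: -g1 - g2 + 3g3 = [-8, 6, 0].

[-1, -1, 3]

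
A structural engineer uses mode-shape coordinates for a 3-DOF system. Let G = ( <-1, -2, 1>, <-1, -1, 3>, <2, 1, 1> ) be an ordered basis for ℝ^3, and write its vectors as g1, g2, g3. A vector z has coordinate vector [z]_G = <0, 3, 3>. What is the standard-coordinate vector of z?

By definition z = 0·g1 + 3g2 + 3g3.
Summing componentwise gives <3, 0, 12>.

<3, 0, 12>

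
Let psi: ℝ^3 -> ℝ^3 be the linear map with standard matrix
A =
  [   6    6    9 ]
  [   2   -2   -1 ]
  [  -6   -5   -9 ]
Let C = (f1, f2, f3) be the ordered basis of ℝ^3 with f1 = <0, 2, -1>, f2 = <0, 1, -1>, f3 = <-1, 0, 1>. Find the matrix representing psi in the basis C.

Let P have columns f1, ..., f3. Then [psi]_C = P^(-1) A P.
Here det P = 1, so P^(-1) is integer; computing A P first and then P^(-1)(A P) gives [[-1, 0, -3], [-1, -1, 3], [-3, 3, -3]].

[[-1, 0, -3], [-1, -1, 3], [-3, 3, -3]]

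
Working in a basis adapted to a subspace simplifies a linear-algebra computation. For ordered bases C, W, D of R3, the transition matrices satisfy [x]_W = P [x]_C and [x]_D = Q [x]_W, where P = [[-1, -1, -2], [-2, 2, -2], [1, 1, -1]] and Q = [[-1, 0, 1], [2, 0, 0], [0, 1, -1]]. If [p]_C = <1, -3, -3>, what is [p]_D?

Composing the changes, [p]_D = Q P [p]_C.
Q P = [[2, 2, 1], [-2, -2, -4], [-3, 1, -1]]; applying this to <1, -3, -3> gives <-7, 16, -3>.

<-7, 16, -3>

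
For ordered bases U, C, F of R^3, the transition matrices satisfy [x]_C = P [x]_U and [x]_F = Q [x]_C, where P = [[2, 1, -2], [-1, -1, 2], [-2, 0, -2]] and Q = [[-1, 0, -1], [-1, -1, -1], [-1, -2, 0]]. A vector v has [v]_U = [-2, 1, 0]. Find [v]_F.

First [v]_C = P [v]_U = [-3, 1, 4].
Then [v]_F = Q [v]_C = [-1, -2, 1].

[-1, -2, 1]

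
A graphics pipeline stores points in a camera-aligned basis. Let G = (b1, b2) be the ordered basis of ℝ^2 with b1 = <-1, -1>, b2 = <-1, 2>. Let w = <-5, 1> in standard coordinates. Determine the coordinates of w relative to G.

Write w = c_1 b1 + c_2 b2 and solve for the c_i.
System: -c_1 - c_2 = -5, -c_1 + 2c_2 = 1; solving gives c_1 = 3, c_2 = 2.
Check: 3b1 + 2b2 = <-5, 1>.

<3, 2>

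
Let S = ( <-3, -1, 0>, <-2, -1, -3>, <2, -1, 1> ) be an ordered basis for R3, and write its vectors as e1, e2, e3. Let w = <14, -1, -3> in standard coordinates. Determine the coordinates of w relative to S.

<-4, 2, 3>

Write w = c_1 e1 + ... + c_3 e3 and solve for the c_i.
Row-reducing the augmented matrix [M | w] gives c = (-4, 2, 3).
Check: -4e1 + 2e2 + 3e3 = <14, -1, -3>.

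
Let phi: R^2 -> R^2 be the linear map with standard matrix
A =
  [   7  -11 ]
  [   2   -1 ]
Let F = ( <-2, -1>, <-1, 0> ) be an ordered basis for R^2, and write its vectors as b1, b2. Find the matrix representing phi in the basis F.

[[3, 2], [-3, 3]]

With P the matrix whose columns are b1, b2, [phi]_F = P^(-1) A P.
Column by column: phi(b1) = A b1 = <-3, -3>; its F-coordinates <3, -3> give column 1.
Continuing for each basis vector yields [phi]_F = [[3, 2], [-3, 3]].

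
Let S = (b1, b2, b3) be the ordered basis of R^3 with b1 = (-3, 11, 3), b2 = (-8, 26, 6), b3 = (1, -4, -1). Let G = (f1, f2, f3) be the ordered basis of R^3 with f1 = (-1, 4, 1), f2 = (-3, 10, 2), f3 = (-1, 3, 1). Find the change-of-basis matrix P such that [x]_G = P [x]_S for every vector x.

[[2, 0, -1], [0, 2, 0], [1, 2, 0]]

Column j of P is [bj]_G, since P maps S-coordinates to G-coordinates.
Expressing b1 in G: b1 = 2f1 + 0·f2 + f3, so column 1 of P is (2, 0, 1).
Doing the same for each bj gives P = [[2, 0, -1], [0, 2, 0], [1, 2, 0]].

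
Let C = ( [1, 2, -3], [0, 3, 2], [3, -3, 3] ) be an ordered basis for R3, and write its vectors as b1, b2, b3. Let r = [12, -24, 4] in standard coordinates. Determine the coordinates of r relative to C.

[0, -4, 4]

Write r = c_1 b1 + ... + c_3 b3 and solve for the c_i.
Solving this 3x3 system gives c = (0, -4, 4).
Check: 0·b1 - 4b2 + 4b3 = [12, -24, 4].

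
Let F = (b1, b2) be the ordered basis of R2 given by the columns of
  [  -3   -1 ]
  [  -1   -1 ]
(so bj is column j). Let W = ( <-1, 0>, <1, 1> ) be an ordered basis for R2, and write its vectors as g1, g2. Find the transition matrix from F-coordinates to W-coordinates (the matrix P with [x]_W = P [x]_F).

[[2, 0], [-1, -1]]

Take x = bj: its F-coordinates are the j-th standard unit vector, so P e_j — column j of P — equals [bj]_W.
b1 = 2g1 - g2, giving column 1 = <2, -1>; repeating for each j gives P = [[2, 0], [-1, -1]].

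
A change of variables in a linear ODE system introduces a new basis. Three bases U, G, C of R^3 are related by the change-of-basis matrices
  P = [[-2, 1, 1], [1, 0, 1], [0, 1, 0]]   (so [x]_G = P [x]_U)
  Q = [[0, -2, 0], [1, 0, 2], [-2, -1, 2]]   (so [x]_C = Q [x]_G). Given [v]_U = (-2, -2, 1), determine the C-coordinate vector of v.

Composing the changes, [v]_C = Q P [v]_U.
Q P = [[-2, 0, -2], [-2, 3, 1], [3, 0, -3]]; applying this to (-2, -2, 1) gives (2, -1, -9).

(2, -1, -9)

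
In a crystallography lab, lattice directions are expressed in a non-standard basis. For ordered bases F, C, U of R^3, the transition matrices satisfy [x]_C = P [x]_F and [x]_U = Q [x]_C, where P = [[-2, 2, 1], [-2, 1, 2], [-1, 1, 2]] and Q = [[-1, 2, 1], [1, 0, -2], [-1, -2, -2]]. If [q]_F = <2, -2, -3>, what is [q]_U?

Apply P to get C-coordinates <-11, -12, -10>, then Q to get U-coordinates.
The result is [q]_U = <-23, 9, 55>.

<-23, 9, 55>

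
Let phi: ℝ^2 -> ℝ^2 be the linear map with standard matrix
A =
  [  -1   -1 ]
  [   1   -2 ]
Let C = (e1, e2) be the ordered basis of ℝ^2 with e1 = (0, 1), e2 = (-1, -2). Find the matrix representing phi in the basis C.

Let P have columns e1, e2. Then [phi]_C = P^(-1) A P.
Here det P = 1, so P^(-1) is integer; computing A P first and then P^(-1)(A P) gives [[0, -3], [1, -3]].

[[0, -3], [1, -3]]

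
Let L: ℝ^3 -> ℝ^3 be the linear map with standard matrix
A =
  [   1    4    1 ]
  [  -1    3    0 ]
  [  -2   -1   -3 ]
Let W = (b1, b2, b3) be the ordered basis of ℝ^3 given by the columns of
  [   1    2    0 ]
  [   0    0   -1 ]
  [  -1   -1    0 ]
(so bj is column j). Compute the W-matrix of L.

The j-th column of [L]_W is [L(bj)]_W.
L(b1) = A b1 = <0, -1, 1> = -2b1 + b2 + b3, so column 1 is <-2, 1, 1>.
Repeating for b2, b3 and assembling the columns gives [[-2, 1, 2], [1, 0, -3], [1, 2, 3]].

[[-2, 1, 2], [1, 0, -3], [1, 2, 3]]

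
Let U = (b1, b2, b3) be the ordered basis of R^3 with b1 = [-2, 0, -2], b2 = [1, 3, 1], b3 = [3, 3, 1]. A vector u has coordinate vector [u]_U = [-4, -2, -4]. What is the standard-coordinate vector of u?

[-6, -18, 2]

The coordinates say u = -4b1 - 2b2 - 4b3; adding the scaled basis vectors gives [-6, -18, 2].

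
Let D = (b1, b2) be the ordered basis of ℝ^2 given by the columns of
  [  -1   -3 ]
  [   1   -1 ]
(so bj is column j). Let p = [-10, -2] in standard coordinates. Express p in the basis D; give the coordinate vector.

[p]_D is the unique c with M c = p, where M has columns b1, b2.
System: -c_1 - 3c_2 = -10, c_1 - c_2 = -2; solving gives c_1 = 1, c_2 = 3.
Check: b1 + 3b2 = [-10, -2].

[1, 3]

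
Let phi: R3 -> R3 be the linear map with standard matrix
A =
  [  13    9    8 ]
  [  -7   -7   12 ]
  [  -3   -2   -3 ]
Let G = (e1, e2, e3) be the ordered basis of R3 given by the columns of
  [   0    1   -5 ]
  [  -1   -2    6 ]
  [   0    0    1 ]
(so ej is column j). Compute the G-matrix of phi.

[[3, -1, 1], [1, 0, -3], [2, 1, 0]]

Let P have columns e1, ..., e3. Then [phi]_G = P^(-1) A P.
Here det P = 1, so P^(-1) is integer; computing A P first and then P^(-1)(A P) gives [[3, -1, 1], [1, 0, -3], [2, 1, 0]].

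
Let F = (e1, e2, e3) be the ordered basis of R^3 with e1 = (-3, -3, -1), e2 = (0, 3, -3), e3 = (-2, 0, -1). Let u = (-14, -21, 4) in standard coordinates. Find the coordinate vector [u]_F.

(4, -3, 1)

We seek scalars with c_1 e1 + ... + c_3 e3 = u; equivalently solve M c = u where the columns of M are e1, ..., e3.
Gaussian elimination on [M | u] yields c = (4, -3, 1).
Check: 4e1 - 3e2 + e3 = (-14, -21, 4).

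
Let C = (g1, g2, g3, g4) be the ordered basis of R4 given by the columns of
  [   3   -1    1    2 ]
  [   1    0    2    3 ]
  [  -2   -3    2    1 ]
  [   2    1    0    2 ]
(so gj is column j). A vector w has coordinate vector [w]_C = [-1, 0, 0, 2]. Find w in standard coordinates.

The coordinates say w = -g1 + 0·g2 + 0·g3 + 2g4; adding the scaled basis vectors gives [1, 5, 4, 2].

[1, 5, 4, 2]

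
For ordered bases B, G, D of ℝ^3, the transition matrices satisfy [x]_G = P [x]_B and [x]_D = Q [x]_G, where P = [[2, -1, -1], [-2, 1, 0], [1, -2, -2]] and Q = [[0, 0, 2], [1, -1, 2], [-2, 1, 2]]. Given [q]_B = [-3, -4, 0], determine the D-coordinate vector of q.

[10, 6, 16]

Apply P to get G-coordinates [-2, 2, 5], then Q to get D-coordinates.
The result is [q]_D = [10, 6, 16].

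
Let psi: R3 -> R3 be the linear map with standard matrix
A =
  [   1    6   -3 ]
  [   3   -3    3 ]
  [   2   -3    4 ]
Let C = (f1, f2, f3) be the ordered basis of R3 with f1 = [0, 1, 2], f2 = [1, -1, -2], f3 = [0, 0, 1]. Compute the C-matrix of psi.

[[3, 1, 0], [0, 1, -3], [-1, -3, -2]]

Let P have columns f1, ..., f3. Then [psi]_C = P^(-1) A P.
Here det P = -1, so P^(-1) is integer; computing A P first and then P^(-1)(A P) gives [[3, 1, 0], [0, 1, -3], [-1, -3, -2]].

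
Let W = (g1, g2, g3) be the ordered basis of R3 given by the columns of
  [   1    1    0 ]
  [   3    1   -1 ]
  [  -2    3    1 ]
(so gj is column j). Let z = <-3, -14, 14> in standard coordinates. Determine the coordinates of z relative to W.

<-4, 1, 3>

We seek scalars with c_1 g1 + ... + c_3 g3 = z; equivalently solve M c = z where the columns of M are g1, ..., g3.
Solving this 3x3 system gives c = (-4, 1, 3).
Check: -4g1 + g2 + 3g3 = <-3, -14, 14>.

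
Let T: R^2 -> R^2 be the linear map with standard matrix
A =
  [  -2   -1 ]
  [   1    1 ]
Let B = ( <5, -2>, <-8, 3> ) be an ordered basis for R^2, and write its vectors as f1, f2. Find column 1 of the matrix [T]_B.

Column 1 of [T]_B is the B-coordinate vector of T(f1).
In standard coordinates T(f1) = A f1 = <-8, 3>.
Converting to B: <-8, 3> = 0·f1 + f2, so the coordinate vector is <0, 1>.

<0, 1>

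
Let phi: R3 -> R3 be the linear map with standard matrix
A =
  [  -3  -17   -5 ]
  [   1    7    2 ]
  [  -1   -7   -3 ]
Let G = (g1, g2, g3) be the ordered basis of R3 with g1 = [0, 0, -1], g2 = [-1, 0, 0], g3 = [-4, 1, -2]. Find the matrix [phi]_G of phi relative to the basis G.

[[1, 1, -1], [3, 1, -1], [-2, -1, -1]]

The j-th column of [phi]_G is [phi(gj)]_G.
phi(g1) = A g1 = [5, -2, 3] = g1 + 3g2 - 2g3, so column 1 is [1, 3, -2].
Repeating for g2, g3 and assembling the columns gives [[1, 1, -1], [3, 1, -1], [-2, -1, -1]].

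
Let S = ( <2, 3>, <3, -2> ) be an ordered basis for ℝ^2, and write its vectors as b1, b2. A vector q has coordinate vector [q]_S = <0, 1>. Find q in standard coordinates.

By definition q = 0·b1 + b2.
Summing componentwise gives <3, -2>.

<3, -2>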